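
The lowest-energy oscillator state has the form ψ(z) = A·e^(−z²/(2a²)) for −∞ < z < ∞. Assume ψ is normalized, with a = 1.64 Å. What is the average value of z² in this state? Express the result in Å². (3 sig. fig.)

The expectation value is the |ψ|²-weighted average of z^2: ∫ z^2|ψ|² dz.
Evaluating both integrals, ⟨z²⟩ = a^2/2.
Putting a = 1.64 gives 1.345.

⟨z^2⟩ ≈ 1.34 Å^2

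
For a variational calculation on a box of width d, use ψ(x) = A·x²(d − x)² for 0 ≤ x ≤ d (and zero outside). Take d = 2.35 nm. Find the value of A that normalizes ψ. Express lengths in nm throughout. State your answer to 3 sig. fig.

A ≈ 0.537 nm^(-9/2)

The normalization condition is ∫|ψ|² dx = 1 from 0 to d.
Expanding the polynomial and integrating term by term, with ψ = A·x²(d − x)², the integral evaluates to A²·[d^9/630].
Setting this equal to 1 gives A² = 1/(d^9/630).
Substituting d = 2.35 gives A² = 0.2882, so A = 0.5369.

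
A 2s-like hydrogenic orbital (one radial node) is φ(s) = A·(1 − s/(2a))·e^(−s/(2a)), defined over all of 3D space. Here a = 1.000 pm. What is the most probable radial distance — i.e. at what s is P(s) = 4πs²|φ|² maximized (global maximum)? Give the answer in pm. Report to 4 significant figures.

Set d/ds [P(s) = 4πs²|φ|²] = 0 and solve for s > 0.
This gives s = a·(√(5) + 3).
With a = 1.000, the most probable radial distance is 5.2361 pm.

s ≈ 5.236 pm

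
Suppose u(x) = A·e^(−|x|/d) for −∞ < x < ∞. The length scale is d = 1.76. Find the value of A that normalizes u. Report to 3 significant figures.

The normalization condition is ∫|u|² dx = 1 from −∞ to ∞.
With ∫₀^∞ x^0 e^(−αx) dx = 0!/α^1, the integral (without the A² prefactor) comes out to d.
So A² = (d)^(−1).
Substituting d = 1.76 gives A² = 0.5682, so A = 0.7538.

A ≈ 0.754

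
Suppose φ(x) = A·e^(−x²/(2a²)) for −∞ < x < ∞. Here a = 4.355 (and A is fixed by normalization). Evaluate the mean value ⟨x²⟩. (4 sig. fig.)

⟨x^2⟩ ≈ 9.483

The expectation value is the |φ|²-weighted average of x^2: ∫ x^2|φ|² dx.
Since the A² factors cancel between numerator and denominator, ⟨x²⟩ = a^2/2.
With a = 4.355, ⟨x^2⟩ = 9.4830.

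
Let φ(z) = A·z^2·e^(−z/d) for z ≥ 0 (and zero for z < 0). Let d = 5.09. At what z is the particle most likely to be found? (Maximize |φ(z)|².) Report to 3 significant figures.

Differentiate |φ(z)|² with respect to z and set to zero.
This gives z = 2·d.
With d = 5.09, the most probable position is 10.18.

z ≈ 10.2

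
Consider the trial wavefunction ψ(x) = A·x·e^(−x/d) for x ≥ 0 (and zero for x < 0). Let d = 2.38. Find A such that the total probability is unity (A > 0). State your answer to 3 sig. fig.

A ≈ 0.545

We need A² ∫|f|² dx = 1, taking the integral from 0 to ∞.
∫|ψ|² dx = A²·(d^3/4).
Hence A² = 1/[d^3/4].
With d = 2.38: A² = 0.2967 and A = 0.5447.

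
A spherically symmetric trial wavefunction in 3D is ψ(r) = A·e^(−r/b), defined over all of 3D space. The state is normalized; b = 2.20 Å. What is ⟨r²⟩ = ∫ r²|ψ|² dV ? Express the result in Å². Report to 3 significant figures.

⟨r²⟩ = ∫ r^2 |ψ|² 4πr² dr over the full domain.
The ratio of the moment integral to the normalization integral gives ⟨r²⟩ = 3·b^2.
Putting b = 2.20 gives 14.52.

⟨r^2⟩ ≈ 14.5 Å^2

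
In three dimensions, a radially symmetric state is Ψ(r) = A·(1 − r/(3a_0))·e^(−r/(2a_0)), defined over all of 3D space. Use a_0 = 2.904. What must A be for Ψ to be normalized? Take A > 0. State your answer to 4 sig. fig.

The normalization condition is ∫|Ψ|² 4πr² dr = 1 from 0 to ∞.
In 3D with spherical symmetry the volume element is 4πr² dr.
Carrying out the integral gives A² · 8·π·a_0^3/3.
Substituting a_0 = 2.904 gives A² = 0.0048741, so A = 0.069815.

A ≈ 0.06981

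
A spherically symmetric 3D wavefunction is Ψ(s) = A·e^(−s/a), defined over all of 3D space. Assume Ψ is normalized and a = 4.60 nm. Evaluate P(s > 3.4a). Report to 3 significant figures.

P ≈ 0.0344

With dV = 4πs²ds, the probability is ∫|Ψ|² dV over s > 3.4a.
A² is fixed by ∫₀^∞ 4πs²|Ψ|² ds = 1, i.e. A² = (π·a^3)^(−1).
Substituting u = s/a, A², 4π and the length scale all cancel in the ratio: P = ∫_{3.4}^{∞} u^2·e^(-2·u) du / ∫_{0}^{∞} u^2·e^(-2·u) du.
With ∫ u^2·e^(-2·u) du = -(2·u^2 + 2·u + 1)·e^(-2·u)/4 + C, the region integral is 773·e^(-34/5)/100 and the full one is 1/4.
Taking the ratio yields P = 0.03444.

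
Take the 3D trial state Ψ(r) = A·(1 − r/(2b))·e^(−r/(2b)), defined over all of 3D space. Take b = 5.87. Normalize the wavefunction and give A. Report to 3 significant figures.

Require ∫ |Ψ|² 4πr² dr = 1 over the whole domain.
In 3D with spherical symmetry the volume element is 4πr² dr.
With Ψ = A·(1 − r/(2b))·e^(−r/(2b)), the integral evaluates to A²·[8·π·b^3].
Setting this equal to 1 gives A² = 1/(8·π·b^3).
Substituting b = 5.87 gives A² = 0.0001967, so A = 0.01403.

A ≈ 0.0140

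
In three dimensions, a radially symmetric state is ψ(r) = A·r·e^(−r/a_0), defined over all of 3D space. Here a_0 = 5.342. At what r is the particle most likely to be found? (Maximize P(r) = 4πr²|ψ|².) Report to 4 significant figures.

r ≈ 10.68

Set d/dr [P(r) = 4πr²|ψ|²] = 0 and solve for r > 0.
Solving yields r = 2·a_0.
With a_0 = 5.342, the most probable radial distance is 10.684.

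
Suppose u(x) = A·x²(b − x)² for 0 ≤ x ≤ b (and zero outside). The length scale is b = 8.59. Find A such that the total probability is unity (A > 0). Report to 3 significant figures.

A ≈ 0.00157

Require ∫ |u|² dx = 1 over the whole domain.
∫|u|² dx = A²·(b^9/630).
Setting this equal to 1 gives A² = 1/(b^9/630).
Plugging in b = 8.59 yields A = 0.001573.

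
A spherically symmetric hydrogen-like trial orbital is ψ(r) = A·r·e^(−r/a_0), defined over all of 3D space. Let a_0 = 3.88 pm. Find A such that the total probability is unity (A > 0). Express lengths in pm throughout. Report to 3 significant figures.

A ≈ 0.0110 pm^(-5/2)

We need A² ∫|f|² 4πr² dr = 1, taking the integral from 0 to ∞.
(Spherical symmetry: dV = 4πr² dr.)
With ∫₀^∞ r^4 e^(−αr) dr = 4!/α^5, the integral (without the A² prefactor) comes out to 3·π·a_0^5.
With a_0 = 3.88: A² = 0.0001207 and A = 0.01098.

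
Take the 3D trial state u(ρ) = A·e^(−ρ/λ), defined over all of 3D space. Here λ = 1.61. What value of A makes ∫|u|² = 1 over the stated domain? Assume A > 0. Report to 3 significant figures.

The normalization condition is ∫|u|² 4πρ² dρ = 1 from 0 to ∞.
The angular integral contributes 4π, leaving ∫₀^∞ ρ²|u|² dρ.
Carrying out the integral gives A² · π·λ^3.
So A² = (π·λ^3)^(−1).
Substituting λ = 1.61 gives A² = 0.07627, so A = 0.2762.

A ≈ 0.276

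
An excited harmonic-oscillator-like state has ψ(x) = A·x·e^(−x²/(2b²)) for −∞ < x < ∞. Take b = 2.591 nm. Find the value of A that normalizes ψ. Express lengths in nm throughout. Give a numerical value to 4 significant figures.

A ≈ 0.2547 nm^(-3/2)

Require ∫ |ψ|² dx = 1 over the whole domain.
The integral (without the A² prefactor) comes out to √(π)·b^3/2.
Hence A² = 1/[√(π)·b^3/2].
Plugging in b = 2.591 yields A = 0.25470.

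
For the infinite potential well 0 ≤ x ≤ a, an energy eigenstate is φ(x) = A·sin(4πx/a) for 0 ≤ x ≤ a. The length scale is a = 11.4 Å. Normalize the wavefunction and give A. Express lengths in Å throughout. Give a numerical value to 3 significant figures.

Require ∫ |φ|² dx = 1 over the whole domain.
With ∫₀^a sin²(nπx/a) dx = a/2, ∫|φ|² dx = A²·(a/2).
So A² = (a/2)^(−1).
Substituting a = 11.4 gives A² = 0.1754, so A = 0.4189.

A ≈ 0.419 Å^(-1/2)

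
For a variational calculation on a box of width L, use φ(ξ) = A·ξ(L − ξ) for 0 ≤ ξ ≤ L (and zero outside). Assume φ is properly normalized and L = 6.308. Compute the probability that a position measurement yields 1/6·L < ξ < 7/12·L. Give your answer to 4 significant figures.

P ≈ 0.6179

The probability is P = ∫ |φ|² dξ over [1/6·L, 7/12·L].
The normalization integral ∫|φ|²dξ over the whole domain equals L^5/30·A², and A² cancels in the ratio.
Substituting u = ξ/L, A² and the length scale cancel in the ratio: P = ∫_{1/6}^{7/12} u^2·(1 - u)^2 du / ∫_{0}^{1} u^2·(1 - u)^2 du.
An antiderivative of u^2·(1 - u)^2 is u^3·(6·u^2 - 15·u + 10)/30; evaluating from 1/6 to 7/12 gives ≈ 0.0205962, while the full integral is 1/30.
Taking the ratio, P = 0.61789.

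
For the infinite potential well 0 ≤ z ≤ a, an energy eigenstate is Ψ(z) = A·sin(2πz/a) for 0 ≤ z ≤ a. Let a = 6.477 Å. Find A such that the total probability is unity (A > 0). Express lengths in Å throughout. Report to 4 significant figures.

Require ∫ |Ψ|² dz = 1 over the whole domain.
Carrying out the integral gives A² · a/2.
With a = 6.477: A² = 0.30878 and A = 0.55568.

A ≈ 0.5557 Å^(-1/2)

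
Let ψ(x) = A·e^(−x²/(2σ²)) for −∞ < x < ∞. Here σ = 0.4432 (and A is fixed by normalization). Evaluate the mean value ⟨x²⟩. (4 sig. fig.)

The expectation value is the |ψ|²-weighted average of x^2: ∫ x^2|ψ|² dx.
Since the A² factors cancel between numerator and denominator, ⟨x²⟩ = σ^2/2.
With σ = 0.4432, ⟨x^2⟩ = 0.098213.

⟨x^2⟩ ≈ 0.09821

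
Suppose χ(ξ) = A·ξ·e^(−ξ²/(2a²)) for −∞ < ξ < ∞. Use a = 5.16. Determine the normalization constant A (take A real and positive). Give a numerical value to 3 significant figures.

Require ∫ |χ|² dξ = 1 over the whole domain.
Using the Gaussian integral ∫_{−∞}^{∞} e^(−αξ²) dξ = √(π/α), carrying out the integral gives A² · √(π)·a^3/2.
Setting this equal to 1 gives A² = 1/(√(π)·a^3/2).
With a = 5.16: A² = 0.008213 and A = 0.09063.

A ≈ 0.0906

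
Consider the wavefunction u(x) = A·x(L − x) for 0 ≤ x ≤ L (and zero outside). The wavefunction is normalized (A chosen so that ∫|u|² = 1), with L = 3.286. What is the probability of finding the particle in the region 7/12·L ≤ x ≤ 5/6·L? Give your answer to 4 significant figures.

P ≈ 0.3111

The probability is P = ∫ |u|² dx over [7/12·L, 5/6·L].
The normalization integral ∫|u|²dx over the whole domain equals L^5/30·A², and A² cancels in the ratio.
Substituting t = x/L, A² and the length scale cancel in the ratio: P = ∫_{7/12}^{5/6} t^2·(1 - t)^2 dt / ∫_{0}^{1} t^2·(1 - t)^2 dt.
Using ∫ t^2·(1 - t)^2 dt = t^3·(6·t^2 - 15·t + 10)/30, the numerator is ≈ 0.0103709 and the denominator is 1/30.
Taking the ratio, P = 0.31113.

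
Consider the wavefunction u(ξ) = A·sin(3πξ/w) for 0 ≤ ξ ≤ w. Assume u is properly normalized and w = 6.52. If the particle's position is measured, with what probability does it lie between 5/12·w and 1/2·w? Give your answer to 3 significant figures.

P ≈ 0.136

The probability is P = ∫ |u|² dξ over [5/12·w, 1/2·w].
The normalization integral ∫|u|²dξ over the whole domain equals w/2·A², and A² cancels in the ratio.
Let t = ξ/w; then A² and the length scale cancel, so P = ∫_{5/12}^{1/2} sin(3·π·t)^2 dt ÷ ∫_{0}^{1} sin(3·π·t)^2 dt.
An antiderivative of sin(3·π·t)^2 is t/2 - sin(6·π·t)/(12·π); evaluating from 5/12 to 1/2 gives 1/(12·π) + 1/24, while the full integral is 1/2.
Evaluating gives P = (2 + π)/(12·π).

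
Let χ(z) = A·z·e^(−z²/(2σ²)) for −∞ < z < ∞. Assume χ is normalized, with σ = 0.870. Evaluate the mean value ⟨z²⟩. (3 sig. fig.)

⟨z^2⟩ ≈ 1.14

The expectation value is the |χ|²-weighted average of z^2: ∫ z^2|χ|² dz.
Evaluating both integrals, ⟨z²⟩ = 3·σ^2/2.
Putting σ = 0.870 gives 1.135.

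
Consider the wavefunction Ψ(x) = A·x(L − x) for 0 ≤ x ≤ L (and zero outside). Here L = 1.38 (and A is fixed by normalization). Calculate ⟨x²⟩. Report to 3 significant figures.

⟨x^2⟩ ≈ 0.544

By definition ⟨x²⟩ = ∫ x^2 |Ψ(x)|² dx.
Expanding the polynomial and integrating term by term, the ratio of the moment integral to the normalization integral gives ⟨x²⟩ = 2·L^2/7.
Putting L = 1.38 gives 0.5441.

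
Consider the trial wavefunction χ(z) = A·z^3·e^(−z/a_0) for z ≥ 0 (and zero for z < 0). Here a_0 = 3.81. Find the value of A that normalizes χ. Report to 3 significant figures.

We need A² ∫|f|² dz = 1, taking the integral from 0 to ∞.
Using ∫₀^∞ zⁿ e^(−αz) dz = n!/αⁿ⁺¹, carrying out the integral gives A² · 45·a_0^7/8.
Setting this equal to 1 gives A² = 1/(45·a_0^7/8).
Substituting a_0 = 3.81 gives A² = 0.00001525, so A = 0.003906.

A ≈ 0.00391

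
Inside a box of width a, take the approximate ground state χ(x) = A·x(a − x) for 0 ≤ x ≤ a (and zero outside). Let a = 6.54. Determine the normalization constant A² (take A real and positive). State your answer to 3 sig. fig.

We need A² ∫|f|² dx = 1, taking the integral from 0 to a.
Expanding the polynomial and integrating term by term, ∫|χ|² dx = A²·(a^5/30).
Hence A² = 1/[a^5/30].
With a = 6.54: A² = 0.002507 and A = 0.05007.

A^2 ≈ 0.00251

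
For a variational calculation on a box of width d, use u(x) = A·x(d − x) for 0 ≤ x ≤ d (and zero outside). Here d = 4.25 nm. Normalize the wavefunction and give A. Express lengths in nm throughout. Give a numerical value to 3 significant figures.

The normalization condition is ∫|u|² dx = 1 from 0 to d.
∫|u|² dx = A²·(d^5/30).
So A² = (d^5/30)^(−1).
Substituting d = 4.25 gives A² = 0.02164, so A = 0.1471.

A ≈ 0.147 nm^(-5/2)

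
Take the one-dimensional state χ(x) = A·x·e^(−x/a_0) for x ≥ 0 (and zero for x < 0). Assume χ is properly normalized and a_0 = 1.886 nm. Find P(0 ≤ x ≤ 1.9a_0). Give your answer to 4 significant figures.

P ≈ 0.7311

The probability is P = ∫ |χ|² dx over [0, 1.9a_0].
The normalization integral ∫|χ|²dx over the whole domain equals a_0^3/4·A², and A² cancels in the ratio.
Let u = x/a_0; then A² and the length scale cancel, so P = ∫_{0}^{1.9} u^2·e^(-2·u) du ÷ ∫_{0}^{∞} u^2·e^(-2·u) du.
An antiderivative of u^2·e^(-2·u) is -(2·u^2 + 2·u + 1)·e^(-2·u)/4; evaluating from 0 to 1.9 gives 1/4 - 601·e^(-19/5)/200, while the full integral is 1/4.
Evaluating gives P = 0.73110.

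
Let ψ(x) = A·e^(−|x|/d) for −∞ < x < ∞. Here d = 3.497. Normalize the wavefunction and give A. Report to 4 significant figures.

A ≈ 0.5348

The normalization condition is ∫|ψ|² dx = 1 from −∞ to ∞.
With ∫₀^∞ x^0 e^(−αx) dx = 0!/α^1, the integral (without the A² prefactor) comes out to d.
Substituting d = 3.497 gives A² = 0.28596, so A = 0.53475.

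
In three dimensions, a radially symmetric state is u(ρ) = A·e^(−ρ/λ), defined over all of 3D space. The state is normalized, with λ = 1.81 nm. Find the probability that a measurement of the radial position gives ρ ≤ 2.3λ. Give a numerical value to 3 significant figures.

Integrate the radial probability density 4πρ²|u|² over ρ ≤ 2.3λ.
Normalization gives A² = 1/(π·λ^3).
Let t = ρ/λ; then A², 4π and the length scale all cancel, so P = ∫_{0}^{2.3} t^2·e^(-2·t) dt ÷ ∫_{0}^{∞} t^2·e^(-2·t) dt.
With ∫ t^2·e^(-2·t) dt = -(2·t^2 + 2·t + 1)·e^(-2·t)/4 + C, the region integral is 1/4 - 809·e^(-23/5)/200 and the full one is 1/4.
Taking the ratio yields P = 0.8374.

P ≈ 0.837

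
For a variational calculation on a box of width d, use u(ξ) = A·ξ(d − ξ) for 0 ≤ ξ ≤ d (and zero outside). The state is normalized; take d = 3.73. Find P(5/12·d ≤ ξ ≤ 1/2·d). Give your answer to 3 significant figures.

The probability is P = ∫ |u|² dξ over [5/12·d, 1/2·d].
Since A² = 1/(d^5/30), this is the region integral divided by the full normalization integral.
In terms of t = ξ/d (A² and the length scale cancel between numerator and denominator), P = [∫_{5/12}^{1/2} t^2·(1 - t)^2 dt] / [∫_{0}^{1} t^2·(1 - t)^2 dt].
An antiderivative of t^2·(1 - t)^2 is t^3·(6·t^2 - 15·t + 10)/30; evaluating from 5/12 to 1/2 gives ≈ 0.0051127, while the full integral is 1/30.
Taking the ratio, P = 0.1534.

P ≈ 0.153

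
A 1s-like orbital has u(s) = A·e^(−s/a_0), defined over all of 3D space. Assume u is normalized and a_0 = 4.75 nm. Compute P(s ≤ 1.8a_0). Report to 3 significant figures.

P ≈ 0.697

With dV = 4πs²ds, the probability is ∫|u|² dV over s ≤ 1.8a_0.
A² is fixed by ∫₀^∞ 4πs²|u|² ds = 1, i.e. A² = (π·a_0^3)^(−1).
Substituting t = s/a_0, A², 4π and the length scale all cancel in the ratio: P = ∫_{0}^{1.8} t^2·e^(-2·t) dt / ∫_{0}^{∞} t^2·e^(-2·t) dt.
An antiderivative of t^2·e^(-2·t) is -(2·t^2 + 2·t + 1)·e^(-2·t)/4; evaluating from 0 to 1.8 gives 1/4 - 277·e^(-18/5)/100, while the full integral is 1/4.
Taking the ratio yields P = 0.6973.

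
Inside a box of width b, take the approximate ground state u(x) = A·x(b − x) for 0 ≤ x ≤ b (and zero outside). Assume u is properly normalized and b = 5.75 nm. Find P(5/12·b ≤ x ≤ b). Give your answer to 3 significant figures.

The probability is P = ∫ |u|² dx over [5/12·b, b].
With A² fixed by ∫|u|² = 1, i.e. A² = (b^5/30)^(−1), substitute and integrate.
Substituting t = x/b, A² and the length scale cancel in the ratio: P = ∫_{5/12}^{1} t^2·(1 - t)^2 dt / ∫_{0}^{1} t^2·(1 - t)^2 dt.
An antiderivative of t^2·(1 - t)^2 is t^3·(6·t^2 - 15·t + 10)/30; evaluating from 5/12 to 1 gives ≈ 0.021779, while the full integral is 1/30.
This works out to P = 0.6534.

P ≈ 0.653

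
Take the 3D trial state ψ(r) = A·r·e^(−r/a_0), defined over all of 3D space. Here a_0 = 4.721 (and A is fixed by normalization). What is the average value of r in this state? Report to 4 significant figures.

⟨r⟩ = ∫ r |ψ|² 4πr² dr over the full domain.
Using ∫₀^∞ rⁿ e^(−αr) dr = n!/αⁿ⁺¹, since the A² factors cancel between numerator and denominator, ⟨r⟩ = 5·a_0/2.
With a_0 = 4.721, ⟨r⟩ = 11.803.

⟨r⟩ ≈ 11.80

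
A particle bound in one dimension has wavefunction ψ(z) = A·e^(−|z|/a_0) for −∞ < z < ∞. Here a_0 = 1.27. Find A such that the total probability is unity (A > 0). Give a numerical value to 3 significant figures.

The normalization condition is ∫|ψ|² dz = 1 from −∞ to ∞.
∫|ψ|² dz = A²·(a_0).
Hence A² = 1/[a_0].
Plugging in a_0 = 1.27 yields A = 0.8874.

A ≈ 0.887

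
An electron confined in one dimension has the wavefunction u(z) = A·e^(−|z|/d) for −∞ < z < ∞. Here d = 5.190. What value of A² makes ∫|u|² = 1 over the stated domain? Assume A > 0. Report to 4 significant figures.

Normalization requires ∫|u|² dz = 1, integrated from −∞ to ∞.
With u = A·e^(−|z|/d), the integral evaluates to A²·[d].
With d = 5.190: A² = 0.19268 and A = 0.43895.

A^2 ≈ 0.1927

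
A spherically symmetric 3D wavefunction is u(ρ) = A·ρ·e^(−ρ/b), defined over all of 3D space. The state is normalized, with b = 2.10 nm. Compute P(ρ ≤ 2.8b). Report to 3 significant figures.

P = ∫ |u|² 4πρ² dρ over ρ ≤ 2.8b.
Normalization gives A² = 1/(3·π·b^5).
Substituting t = ρ/b, A², 4π and the length scale all cancel in the ratio: P = ∫_{0}^{2.8} t^4·e^(-2·t) dt / ∫_{0}^{∞} t^4·e^(-2·t) dt.
Using ∫ t^4·e^(-2·t) dt = -(t^4/2 + t^3 + 3·t^2/2 + 3·t/2 + 3/4)·e^(-2·t), the numerator is ≈ 0.49339 and the denominator is 3/4.
The region integral divided by the full integral gives P = 0.6578.

P ≈ 0.658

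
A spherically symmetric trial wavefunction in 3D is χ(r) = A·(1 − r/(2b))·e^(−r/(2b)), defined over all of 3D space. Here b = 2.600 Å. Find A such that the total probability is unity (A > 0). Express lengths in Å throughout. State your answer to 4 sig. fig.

Normalization requires ∫|χ|² 4πr² dr = 1, integrated from 0 to ∞.
In 3D with spherical symmetry the volume element is 4πr² dr.
Using ∫₀^∞ rⁿ e^(−αr) dr = n!/αⁿ⁺¹, ∫|χ|² 4πr² dr = A²·(8·π·b^3).
With b = 2.600: A² = 0.0022638 and A = 0.047580.

A ≈ 0.04758 Å^(-3/2)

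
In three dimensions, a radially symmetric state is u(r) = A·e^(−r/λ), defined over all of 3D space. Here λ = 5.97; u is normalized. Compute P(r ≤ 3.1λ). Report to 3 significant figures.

P ≈ 0.946

Integrate the radial probability density 4πr²|u|² over r ≤ 3.1λ.
A² is fixed by ∫₀^∞ 4πr²|u|² dr = 1, i.e. A² = (π·λ^3)^(−1).
Let t = r/λ; then A², 4π and the length scale all cancel, so P = ∫_{0}^{3.1} t^2·e^(-2·t) dt ÷ ∫_{0}^{∞} t^2·e^(-2·t) dt.
An antiderivative of t^2·e^(-2·t) is -(2·t^2 + 2·t + 1)·e^(-2·t)/4; evaluating from 0 to 3.1 gives 1/4 - 1321·e^(-31/5)/200, while the full integral is 1/4.
The region integral divided by the full integral gives P = 0.9464.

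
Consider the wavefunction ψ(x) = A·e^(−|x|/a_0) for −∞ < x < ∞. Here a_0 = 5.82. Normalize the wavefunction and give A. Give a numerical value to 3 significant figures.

A ≈ 0.415

We need A² ∫|f|² dx = 1, taking the integral from −∞ to ∞.
With ψ = A·e^(−|x|/a_0), the integral evaluates to A²·[a_0].
Hence A² = 1/[a_0].
With a_0 = 5.82: A² = 0.1718 and A = 0.4145.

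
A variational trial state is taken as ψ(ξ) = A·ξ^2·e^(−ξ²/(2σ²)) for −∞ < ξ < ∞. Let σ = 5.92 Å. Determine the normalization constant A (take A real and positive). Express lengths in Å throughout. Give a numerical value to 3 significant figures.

We need A² ∫|f|² dξ = 1, taking the integral from −∞ to ∞.
The integral (without the A² prefactor) comes out to 3·√(π)·σ^5/4.
Hence A² = 1/[3·√(π)·σ^5/4].
Substituting σ = 5.92 gives A² = 0.0001035, so A = 0.01017.

A ≈ 0.0102 Å^(-5/2)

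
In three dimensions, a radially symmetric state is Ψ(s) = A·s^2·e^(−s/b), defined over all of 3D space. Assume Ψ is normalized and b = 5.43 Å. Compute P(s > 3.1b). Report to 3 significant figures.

With dV = 4πs²ds, the probability is ∫|Ψ|² dV over s > 3.1b.
Normalization gives A² = 1/(45·π·b^7/2).
In terms of u = s/b (A², 4π and the length scale all cancel between numerator and denominator), P = [∫_{3.1}^{∞} u^6·e^(-2·u) du] / [∫_{0}^{∞} u^6·e^(-2·u) du].
An antiderivative of u^6·e^(-2·u) is -(4·u^6 + 12·u^5 + 30·u^4 + 60·u^3 + 90·u^2 + 90·u + 45)·e^(-2·u)/8; evaluating from 3.1 to ∞ gives ≈ 3.2299, while the full integral is 45/8.
This evaluates to P = 0.5742.

P ≈ 0.574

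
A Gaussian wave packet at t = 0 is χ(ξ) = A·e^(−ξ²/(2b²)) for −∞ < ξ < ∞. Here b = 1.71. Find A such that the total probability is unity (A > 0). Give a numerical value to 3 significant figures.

Normalization requires ∫|χ|² dξ = 1, integrated from −∞ to ∞.
With ∫_{−∞}^{∞} ξ^(2m) e^(−αξ²) dξ = (2m−1)!!·√π / (2^m α^(m+1/2)), carrying out the integral gives A² · √(π)·b.
Setting this equal to 1 gives A² = 1/(√(π)·b).
Plugging in b = 1.71 yields A = 0.5744.

A ≈ 0.574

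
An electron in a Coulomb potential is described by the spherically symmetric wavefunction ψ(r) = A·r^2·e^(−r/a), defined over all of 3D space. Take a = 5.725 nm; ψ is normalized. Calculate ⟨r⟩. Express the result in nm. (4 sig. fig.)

⟨r⟩ ≈ 20.04 nm

By definition ⟨r⟩ = ∫ r |ψ(r)|² 4πr² dr.
Recall ∫₀^∞ r^m e^(−r/β) dr = m!·β^(m+1), since the A² factors cancel between numerator and denominator, ⟨r⟩ = 7·a/2.
Putting a = 5.725 gives 20.038.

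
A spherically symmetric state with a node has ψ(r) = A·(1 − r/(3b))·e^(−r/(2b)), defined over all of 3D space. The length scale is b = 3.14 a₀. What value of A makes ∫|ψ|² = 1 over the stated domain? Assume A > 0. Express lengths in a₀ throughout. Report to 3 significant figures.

Require ∫ |ψ|² 4πr² dr = 1 over the whole domain.
The angular integral contributes 4π, leaving ∫₀^∞ r²|ψ|² dr.
The integral (without the A² prefactor) comes out to 8·π·b^3/3.
So A² = (8·π·b^3/3)^(−1).
With b = 3.14: A² = 0.003856 and A = 0.06209.

A ≈ 0.0621 a₀^(-3/2)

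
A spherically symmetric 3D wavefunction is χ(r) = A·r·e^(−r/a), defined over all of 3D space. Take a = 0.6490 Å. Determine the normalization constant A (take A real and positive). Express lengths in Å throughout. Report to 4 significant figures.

We need A² ∫|f|² 4πr² dr = 1, taking the integral from 0 to ∞.
(Spherical symmetry: dV = 4πr² dr.)
With χ = A·r·e^(−r/a), the integral evaluates to A²·[3·π·a^5].
So A² = (3·π·a^5)^(−1).
Plugging in a = 0.6490 yields A = 0.95996.

A ≈ 0.9600 Å^(-5/2)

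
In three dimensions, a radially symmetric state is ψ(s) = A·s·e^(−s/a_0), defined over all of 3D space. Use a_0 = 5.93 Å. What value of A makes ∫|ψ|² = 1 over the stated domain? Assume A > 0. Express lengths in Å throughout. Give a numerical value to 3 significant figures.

A ≈ 0.00380 Å^(-5/2)

Require ∫ |ψ|² 4πs² ds = 1 over the whole domain.
With ∫₀^∞ s^4 e^(−αs) ds = 4!/α^5, the integral (without the A² prefactor) comes out to 3·π·a_0^5.
Setting this equal to 1 gives A² = 1/(3·π·a_0^5).
Plugging in a_0 = 5.93 yields A = 0.003804.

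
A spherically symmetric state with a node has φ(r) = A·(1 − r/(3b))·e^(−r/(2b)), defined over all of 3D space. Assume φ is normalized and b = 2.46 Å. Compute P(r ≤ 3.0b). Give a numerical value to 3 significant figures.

P ≈ 0.353

Integrate the radial probability density 4πr²|φ|² over r ≤ 3.0b.
The full normalization integral is A²·[8·π·b^3/3] = 1, fixing A².
Let u = r/b; then A², 4π and the length scale all cancel, so P = ∫_{0}^{3.0} u^2·(1 - u/3)^2·e^(-u) du ÷ ∫_{0}^{∞} u^2·(1 - u/3)^2·e^(-u) du.
An antiderivative of u^2·(1 - u/3)^2·e^(-u) is (-u^4 + 2·u^3 - 3·u^2 - 6·u - 6)·e^(-u)/9; evaluating from 0 to 3.0 gives 2/3 - 26·e^(-3)/3, while the full integral is 2/3.
The region integral divided by the full integral gives P = 0.3528.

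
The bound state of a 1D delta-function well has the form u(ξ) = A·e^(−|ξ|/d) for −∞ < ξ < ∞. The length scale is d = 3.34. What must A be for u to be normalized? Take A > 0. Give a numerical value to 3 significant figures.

A ≈ 0.547

Normalization requires ∫|u|² dξ = 1, integrated from −∞ to ∞.
With ∫₀^∞ ξ^0 e^(−αξ) dξ = 0!/α^1, the integral (without the A² prefactor) comes out to d.
Hence A² = 1/[d].
With d = 3.34: A² = 0.2994 and A = 0.5472.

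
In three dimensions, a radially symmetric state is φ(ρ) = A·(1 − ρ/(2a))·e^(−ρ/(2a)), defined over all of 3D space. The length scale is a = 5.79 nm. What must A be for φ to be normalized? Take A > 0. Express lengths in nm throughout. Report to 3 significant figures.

We need A² ∫|f|² 4πρ² dρ = 1, taking the integral from 0 to ∞.
The angular integral contributes 4π, leaving ∫₀^∞ ρ²|φ|² dρ.
∫|φ|² 4πρ² dρ = A²·(8·π·a^3).
So A² = (8·π·a^3)^(−1).
With a = 5.79: A² = 0.0002050 and A = 0.01432.

A ≈ 0.0143 nm^(-3/2)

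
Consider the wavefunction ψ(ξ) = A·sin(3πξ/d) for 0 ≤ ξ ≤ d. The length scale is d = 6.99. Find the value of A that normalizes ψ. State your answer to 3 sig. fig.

A ≈ 0.535

Require ∫ |ψ|² dξ = 1 over the whole domain.
∫|ψ|² dξ = A²·(d/2).
So A² = (d/2)^(−1).
With d = 6.99: A² = 0.2861 and A = 0.5349.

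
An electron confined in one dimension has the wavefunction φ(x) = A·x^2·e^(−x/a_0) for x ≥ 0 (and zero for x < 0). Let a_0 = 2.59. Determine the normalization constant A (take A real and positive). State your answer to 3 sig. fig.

Normalization requires ∫|φ|² dx = 1, integrated from 0 to ∞.
Recall ∫₀^∞ x^m e^(−x/β) dx = m!·β^(m+1), with φ = A·x^2·e^(−x/a_0), the integral evaluates to A²·[3·a_0^5/4].
Hence A² = 1/[3·a_0^5/4].
Plugging in a_0 = 2.59 yields A = 0.1070.

A ≈ 0.107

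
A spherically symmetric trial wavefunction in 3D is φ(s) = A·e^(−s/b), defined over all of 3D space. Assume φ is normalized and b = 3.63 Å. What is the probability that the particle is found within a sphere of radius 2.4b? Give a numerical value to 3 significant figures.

With dV = 4πs²ds, the probability is ∫|φ|² dV over s ≤ 2.4b.
The full normalization integral is A²·[π·b^3] = 1, fixing A².
Let u = s/b; then A², 4π and the length scale all cancel, so P = ∫_{0}^{2.4} u^2·e^(-2·u) du ÷ ∫_{0}^{∞} u^2·e^(-2·u) du.
With ∫ u^2·e^(-2·u) du = -(2·u^2 + 2·u + 1)·e^(-2·u)/4 + C, the region integral is 1/4 - 433·e^(-24/5)/100 and the full one is 1/4.
The region integral divided by the full integral gives P = 0.8575.

P ≈ 0.857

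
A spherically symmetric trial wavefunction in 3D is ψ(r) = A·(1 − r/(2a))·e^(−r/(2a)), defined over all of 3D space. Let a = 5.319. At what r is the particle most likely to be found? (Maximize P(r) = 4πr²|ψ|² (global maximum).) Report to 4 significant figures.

The maximum of P(r) = 4πr²|ψ|² occurs where its derivative vanishes.
This gives r = a·(√(5) + 3).
With a = 5.319, the most probable radial distance is 27.851.

r ≈ 27.85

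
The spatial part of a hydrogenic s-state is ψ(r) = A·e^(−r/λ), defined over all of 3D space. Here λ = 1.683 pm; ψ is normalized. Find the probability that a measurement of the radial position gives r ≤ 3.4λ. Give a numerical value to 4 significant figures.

P ≈ 0.9656

P = ∫ |ψ|² 4πr² dr over r ≤ 3.4λ.
The full normalization integral is A²·[π·λ^3] = 1, fixing A².
Substituting u = r/λ, A², 4π and the length scale all cancel in the ratio: P = ∫_{0}^{3.4} u^2·e^(-2·u) du / ∫_{0}^{∞} u^2·e^(-2·u) du.
Using ∫ u^2·e^(-2·u) du = -(2·u^2 + 2·u + 1)·e^(-2·u)/4, the numerator is 1/4 - 773·e^(-34/5)/100 and the denominator is 1/4.
Taking the ratio yields P = 0.96556.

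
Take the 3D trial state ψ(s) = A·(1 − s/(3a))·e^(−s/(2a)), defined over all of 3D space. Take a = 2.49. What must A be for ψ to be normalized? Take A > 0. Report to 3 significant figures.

Require ∫ |ψ|² 4πs² ds = 1 over the whole domain.
(Spherical symmetry: dV = 4πs² ds.)
Carrying out the integral gives A² · 8·π·a^3/3.
Setting this equal to 1 gives A² = 1/(8·π·a^3/3).
Plugging in a = 2.49 yields A = 0.08793.

A ≈ 0.0879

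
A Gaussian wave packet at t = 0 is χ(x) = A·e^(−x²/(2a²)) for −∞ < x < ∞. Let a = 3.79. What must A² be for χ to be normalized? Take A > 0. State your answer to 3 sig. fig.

A^2 ≈ 0.149

We need A² ∫|f|² dx = 1, taking the integral from −∞ to ∞.
With χ = A·e^(−x²/(2a²)), the integral evaluates to A²·[√(π)·a].
Setting this equal to 1 gives A² = 1/(√(π)·a).
Plugging in a = 3.79 yields A = 0.3858.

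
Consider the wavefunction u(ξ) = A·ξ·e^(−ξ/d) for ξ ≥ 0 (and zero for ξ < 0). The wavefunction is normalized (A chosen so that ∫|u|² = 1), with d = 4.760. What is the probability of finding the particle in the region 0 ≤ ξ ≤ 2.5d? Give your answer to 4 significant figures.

P ≈ 0.8753

P = ∫_{0}^{2.5d} |u(ξ)|² dξ.
With A² fixed by ∫|u|² = 1, i.e. A² = (d^3/4)^(−1), substitute and integrate.
Let t = ξ/d; then A² and the length scale cancel, so P = ∫_{0}^{2.5} t^2·e^(-2·t) dt ÷ ∫_{0}^{∞} t^2·e^(-2·t) dt.
With ∫ t^2·e^(-2·t) dt = -(2·t^2 + 2·t + 1)·e^(-2·t)/4 + C, the region integral is 1/4 - 37·e^(-5)/8 and the full one is 1/4.
Taking the ratio, P = 0.87535.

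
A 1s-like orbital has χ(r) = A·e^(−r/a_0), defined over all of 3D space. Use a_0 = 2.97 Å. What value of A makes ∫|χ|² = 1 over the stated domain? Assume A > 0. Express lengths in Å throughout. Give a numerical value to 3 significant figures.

A ≈ 0.110 Å^(-3/2)

Require ∫ |χ|² 4πr² dr = 1 over the whole domain.
In 3D with spherical symmetry the volume element is 4πr² dr.
With ∫₀^∞ r^2 e^(−αr) dr = 2!/α^3, the integral (without the A² prefactor) comes out to π·a_0^3.
Hence A² = 1/[π·a_0^3].
Plugging in a_0 = 2.97 yields A = 0.1102.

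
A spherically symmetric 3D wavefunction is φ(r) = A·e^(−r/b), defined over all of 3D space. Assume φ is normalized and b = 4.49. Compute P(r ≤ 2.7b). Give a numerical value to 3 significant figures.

P = ∫ |φ|² 4πr² dr over r ≤ 2.7b.
The full normalization integral is A²·[π·b^3] = 1, fixing A².
In terms of u = r/b (A², 4π and the length scale all cancel between numerator and denominator), P = [∫_{0}^{2.7} u^2·e^(-2·u) du] / [∫_{0}^{∞} u^2·e^(-2·u) du].
An antiderivative of u^2·e^(-2·u) is -(2·u^2 + 2·u + 1)·e^(-2·u)/4; evaluating from 0 to 2.7 gives 1/4 - 1049·e^(-27/5)/200, while the full integral is 1/4.
Taking the ratio yields P = 0.9052.

P ≈ 0.905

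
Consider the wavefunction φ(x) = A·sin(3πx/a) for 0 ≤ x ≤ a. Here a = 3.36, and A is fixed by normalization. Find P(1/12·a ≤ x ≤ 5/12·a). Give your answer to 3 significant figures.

P ≈ 0.333

The probability is P = ∫ |φ|² dx over [1/12·a, 5/12·a].
Since A² = 1/(a/2), this is the region integral divided by the full normalization integral.
In terms of u = x/a (A² and the length scale cancel between numerator and denominator), P = [∫_{1/12}^{5/12} sin(3·π·u)^2 du] / [∫_{0}^{1} sin(3·π·u)^2 du].
With ∫ sin(3·π·u)^2 du = u/2 - sin(6·π·u)/(12·π) + C, the region integral is 1/6 and the full one is 1/2.
Evaluating gives P = 1/3.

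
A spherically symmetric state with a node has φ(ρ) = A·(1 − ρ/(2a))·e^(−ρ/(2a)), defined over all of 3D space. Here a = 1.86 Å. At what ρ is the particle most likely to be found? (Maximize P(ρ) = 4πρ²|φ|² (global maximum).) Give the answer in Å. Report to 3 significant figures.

ρ ≈ 9.74 Å

Set d/dρ [P(ρ) = 4πρ²|φ|²] = 0 and solve for ρ > 0.
Solving yields ρ = a·(√(5) + 3).
With a = 1.86, the most probable radial distance is 9.739 Å.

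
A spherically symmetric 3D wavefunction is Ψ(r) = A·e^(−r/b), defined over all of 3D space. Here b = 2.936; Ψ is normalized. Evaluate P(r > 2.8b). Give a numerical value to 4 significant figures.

Integrate the radial probability density 4πr²|Ψ|² over r > 2.8b.
A² is fixed by ∫₀^∞ 4πr²|Ψ|² dr = 1, i.e. A² = (π·b^3)^(−1).
Substituting u = r/b, A², 4π and the length scale all cancel in the ratio: P = ∫_{2.8}^{∞} u^2·e^(-2·u) du / ∫_{0}^{∞} u^2·e^(-2·u) du.
Using ∫ u^2·e^(-2·u) du = -(2·u^2 + 2·u + 1)·e^(-2·u)/4, the numerator is 557·e^(-28/5)/100 and the denominator is 1/4.
The region integral divided by the full integral gives P = 0.082388.

P ≈ 0.08239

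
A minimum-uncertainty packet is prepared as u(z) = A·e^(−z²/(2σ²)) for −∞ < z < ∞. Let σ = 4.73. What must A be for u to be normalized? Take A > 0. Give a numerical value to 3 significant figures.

A ≈ 0.345

We need A² ∫|f|² dz = 1, taking the integral from −∞ to ∞.
With ∫_{−∞}^{∞} z^(2m) e^(−αz²) dz = (2m−1)!!·√π / (2^m α^(m+1/2)), the integral (without the A² prefactor) comes out to √(π)·σ.
With σ = 4.73: A² = 0.1193 and A = 0.3454.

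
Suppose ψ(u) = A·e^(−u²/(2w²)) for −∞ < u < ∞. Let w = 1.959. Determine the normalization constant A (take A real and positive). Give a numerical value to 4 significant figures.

Normalization requires ∫|ψ|² du = 1, integrated from −∞ to ∞.
The integral (without the A² prefactor) comes out to √(π)·w.
So A² = (√(π)·w)^(−1).
Plugging in w = 1.959 yields A = 0.53666.

A ≈ 0.5367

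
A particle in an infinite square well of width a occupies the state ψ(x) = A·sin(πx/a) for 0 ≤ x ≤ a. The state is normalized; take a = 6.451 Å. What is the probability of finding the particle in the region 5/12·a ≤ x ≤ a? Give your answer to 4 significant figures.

P ≈ 0.6629

|ψ|² is the probability density, so P = ∫_{5/12·a}^{a} |ψ|² dx.
Since A² = 1/(a/2), this is the region integral divided by the full normalization integral.
Substituting u = x/a, A² and the length scale cancel in the ratio: P = ∫_{5/12}^{1} sin(π·u)^2 du / ∫_{0}^{1} sin(π·u)^2 du.
An antiderivative of sin(π·u)^2 is u/2 - sin(2·π·u)/(4·π); evaluating from 5/12 to 1 gives 1/(8·π) + 7/24, while the full integral is 1/2.
Taking the ratio, P = (3 + 7·π)/(12·π).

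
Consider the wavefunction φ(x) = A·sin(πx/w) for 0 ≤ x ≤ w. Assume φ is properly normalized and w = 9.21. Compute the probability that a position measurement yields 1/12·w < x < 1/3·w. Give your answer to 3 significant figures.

The probability is P = ∫ |φ|² dx over [1/12·w, 1/3·w].
The normalization integral ∫|φ|²dx over the whole domain equals w/2·A², and A² cancels in the ratio.
Let u = x/w; then A² and the length scale cancel, so P = ∫_{1/12}^{1/3} sin(π·u)^2 du ÷ ∫_{0}^{1} sin(π·u)^2 du.
With ∫ sin(π·u)^2 du = u/2 - sin(2·π·u)/(4·π) + C, the region integral is -√(3)/(8·π) + 1/(8·π) + 1/8 and the full one is 1/2.
The result is P = (-√(3) + 1 + π)/(4·π).

P ≈ 0.192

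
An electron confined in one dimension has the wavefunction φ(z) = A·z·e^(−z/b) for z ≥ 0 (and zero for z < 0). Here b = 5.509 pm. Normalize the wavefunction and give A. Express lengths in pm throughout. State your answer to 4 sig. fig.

We need A² ∫|f|² dz = 1, taking the integral from 0 to ∞.
With φ = A·z·e^(−z/b), the integral evaluates to A²·[b^3/4].
Setting this equal to 1 gives A² = 1/(b^3/4).
Substituting b = 5.509 gives A² = 0.023924, so A = 0.15468.

A ≈ 0.1547 pm^(-3/2)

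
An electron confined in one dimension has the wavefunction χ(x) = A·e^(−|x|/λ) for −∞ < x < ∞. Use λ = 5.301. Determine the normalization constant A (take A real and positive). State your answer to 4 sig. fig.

A ≈ 0.4343

The normalization condition is ∫|χ|² dx = 1 from −∞ to ∞.
With ∫₀^∞ x^0 e^(−αx) dx = 0!/α^1, the integral (without the A² prefactor) comes out to λ.
Substituting λ = 5.301 gives A² = 0.18864, so A = 0.43433.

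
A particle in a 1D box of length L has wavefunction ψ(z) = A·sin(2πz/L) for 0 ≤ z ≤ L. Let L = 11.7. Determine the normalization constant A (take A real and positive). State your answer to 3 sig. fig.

We need A² ∫|f|² dz = 1, taking the integral from 0 to L.
With ψ = A·sin(2πz/L), the integral evaluates to A²·[L/2].
Hence A² = 1/[L/2].
Substituting L = 11.7 gives A² = 0.1709, so A = 0.4134.

A ≈ 0.413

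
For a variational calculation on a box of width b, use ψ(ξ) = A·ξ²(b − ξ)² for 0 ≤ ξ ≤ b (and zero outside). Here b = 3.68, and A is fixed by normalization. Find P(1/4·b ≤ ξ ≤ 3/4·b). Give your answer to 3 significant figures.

|ψ|² is the probability density, so P = ∫_{1/4·b}^{3/4·b} |ψ|² dξ.
The normalization integral ∫|ψ|²dξ over the whole domain equals b^9/630·A², and A² cancels in the ratio.
Substituting u = ξ/b, A² and the length scale cancel in the ratio: P = ∫_{1/4}^{3/4} u^4·(1 - u)^4 du / ∫_{0}^{1} u^4·(1 - u)^4 du.
With ∫ u^4·(1 - u)^4 du = u^5·(70·u^4 - 315·u^3 + 540·u^2 - 420·u + 126)/630 + C, the region integral is ≈ 0.0014320 and the full one is 1/630.
The result is P = 0.9021.

P ≈ 0.902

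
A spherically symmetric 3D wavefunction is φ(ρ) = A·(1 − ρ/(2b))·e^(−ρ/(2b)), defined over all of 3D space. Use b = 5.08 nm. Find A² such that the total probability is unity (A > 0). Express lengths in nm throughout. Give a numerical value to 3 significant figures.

A^2 ≈ 0.000304 nm^(-3)

The normalization condition is ∫|φ|² 4πρ² dρ = 1 from 0 to ∞.
In 3D with spherical symmetry the volume element is 4πρ² dρ.
Using ∫₀^∞ ρⁿ e^(−αρ) dρ = n!/αⁿ⁺¹, ∫|φ|² 4πρ² dρ = A²·(8·π·b^3).
With b = 5.08: A² = 0.0003035 and A = 0.01742.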